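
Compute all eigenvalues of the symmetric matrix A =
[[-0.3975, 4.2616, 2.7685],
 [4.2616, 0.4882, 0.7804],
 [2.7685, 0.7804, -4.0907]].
sigma(A) ≈ {-6, -3, 5}

A is real symmetric, so its spectrum consists of real eigenvalues. Expanding the characteristic polynomial of the displayed matrix gives
  det(λ I - A) = p(λ) = λ^3 + (4)λ^2 + (-27)λ + (-90).
Solving p(λ) = 0 yields eigenvalues ≈ -6, -3, 5. (A is shown rounded to 4 decimals, so these recover the underlying integer eigenvalues to within that precision.)
Verification: the trace of A = -4 equals the sum of eigenvalues -4, and det(A) ≈ 90.0009 matches the eigenvalue product 90.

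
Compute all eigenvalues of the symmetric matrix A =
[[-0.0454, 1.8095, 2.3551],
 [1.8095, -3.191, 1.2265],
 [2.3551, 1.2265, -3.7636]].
sigma(A) ≈ {-5, -4, 2}

A is real symmetric, so its spectrum consists of real eigenvalues. Expanding the characteristic polynomial of the displayed matrix gives
  det(λ I - A) = p(λ) = λ^3 + (7)λ^2 + (2)λ + (-39.9986).
Solving p(λ) = 0 yields eigenvalues ≈ -5, -4, 2. (A is shown rounded to 4 decimals, so these recover the underlying integer eigenvalues to within that precision.)
Verification: the trace of A = -7 equals the sum of eigenvalues -7, and det(A) ≈ 39.9986 matches the eigenvalue product 40.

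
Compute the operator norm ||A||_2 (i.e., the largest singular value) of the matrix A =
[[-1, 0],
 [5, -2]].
||A||_2 = sqrt((30 + sqrt(884))/2) ≈ 5.465 (= sqrt(largest eigenvalue of A^T A))

||A||_2 = sigma_max(A) = sqrt(lambda_max(A^T A)). Form the symmetric matrix M = A^T A =
[[26, -10],
 [-10, 4]].
Its characteristic polynomial (trace, determinant of M give the coefficients) is
  p(λ) = det(λ I - M) = λ^2 - 30λ + 4.
For λ^2 - 30λ + 4 the discriminant is 884. It is nonnegative but not a perfect square, so the roots are real and irrational: λ = (30 ± sqrt(884))/2 ≈ 29.8661, 0.1339.
So the eigenvalues of A^T A are ≈ 0.1339, 29.8661 (all ≥ 0, as they must be for A^T A). The largest is λ_max = (30 + sqrt(884))/2 ≈ 29.8661, hence ||A||_2 = sqrt(λ_max) = sqrt((30 + sqrt(884))/2) ≈ 5.465.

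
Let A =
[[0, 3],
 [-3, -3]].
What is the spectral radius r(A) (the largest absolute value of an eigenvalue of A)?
r(A) = 3

The eigenvalues of A are the roots of its characteristic polynomial. With M = A (coefficients from the trace and determinant):
  p(λ) = det(λ I - M) = λ^2 + 3λ + 9.
For λ^2 + 3λ + 9 the discriminant is -27. It is negative, so the roots are the complex-conjugate pair λ = -3/2 ± (sqrt(27)/2) i ≈ -1.5 ± 2.5981i. For a conjugate pair the product of the roots equals the constant term, so |λ|^2 = 9 and |λ| = sqrt(9) = 3.
Thus the eigenvalues (to 4 decimals) are -1.5 ± 2.5981i (modulus 3). The spectral radius is the largest modulus: r(A) = 3. (Cross-check: r(A) ≤ ||A||_2 ≈ 4.8541; equality holds whenever A is normal, though it can also hold for some non-normal A.)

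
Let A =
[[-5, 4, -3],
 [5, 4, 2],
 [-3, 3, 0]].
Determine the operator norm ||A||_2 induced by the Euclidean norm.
||A||_2 ≈ 8.5441 (= sqrt(largest eigenvalue of A^T A))

||A||_2 = sigma_max(A) = sqrt(lambda_max(A^T A)). Form the symmetric matrix M = A^T A =
[[59, -9, 25],
 [-9, 41, -4],
 [25, -4, 13]].
Its characteristic polynomial (trace, sum of principal 2x2 minors, determinant of M give the coefficients) is
  p(λ) = det(λ I - M) = λ^3 - 113λ^2 + 2997λ - 5625.
No integer candidate from the rational root theorem (±divisors of 5625) is a root, so the roots are irrational. The cubic discriminant is Δ = 7984895904 > 0, so there are three distinct real roots. p(2) = -75 and p(3) = 2376 have opposite signs, so a root lies in (2, 3); Newton's method refines it to λ ≈ 2.0294. p(37) = 1220 and p(38) = -39 have opposite signs, so a root lies in (37, 38); Newton's method refines it to λ ≈ 37.969. p(73) = -4 and p(74) = 2589 have opposite signs, so a root lies in (73, 74); Newton's method refines it to λ ≈ 73.0016. Check (Vieta): the three roots sum to 113, matching tr M = 113.
So the eigenvalues of A^T A are ≈ 2.0294, 37.969, 73.0016 (all ≥ 0, as they must be for A^T A). The largest is λ_max ≈ 73.0016, hence ||A||_2 = sqrt(λ_max) ≈ 8.5441.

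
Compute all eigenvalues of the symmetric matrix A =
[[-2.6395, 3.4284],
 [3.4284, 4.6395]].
sigma(A) ≈ {-4, 6}

A is real symmetric, so its spectrum consists of real eigenvalues. Expanding the characteristic polynomial of the displayed matrix gives
  det(λ I - A) = p(λ) = λ^2 + (-2)λ + (-24).
Solving p(λ) = 0 yields eigenvalues ≈ -4, 6. (A is shown rounded to 4 decimals, so these recover the underlying integer eigenvalues to within that precision.)
Verification: the trace of A = 2 equals the sum of eigenvalues 2, and det(A) ≈ -23.9999 matches the eigenvalue product -24.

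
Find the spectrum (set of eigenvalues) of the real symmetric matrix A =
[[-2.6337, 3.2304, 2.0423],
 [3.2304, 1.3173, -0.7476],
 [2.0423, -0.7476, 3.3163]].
sigma(A) ≈ {-5, 3, 4}

A is real symmetric, so its spectrum consists of real eigenvalues. Expanding the characteristic polynomial of the displayed matrix gives
  det(λ I - A) = p(λ) = λ^3 + (-2)λ^2 + (-23)λ + (60).
Solving p(λ) = 0 yields eigenvalues ≈ -5, 3, 4. (A is shown rounded to 4 decimals, so these recover the underlying integer eigenvalues to within that precision.)
Verification: the trace of A = 2 equals the sum of eigenvalues 2, and det(A) ≈ -59.9996 matches the eigenvalue product -60.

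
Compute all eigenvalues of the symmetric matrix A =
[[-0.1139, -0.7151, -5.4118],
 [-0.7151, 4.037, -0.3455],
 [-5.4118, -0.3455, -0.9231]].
sigma(A) ≈ {-6, 4, 5}

A is real symmetric, so its spectrum consists of real eigenvalues. Expanding the characteristic polynomial of the displayed matrix gives
  det(λ I - A) = p(λ) = λ^3 + (-3)λ^2 + (-34)λ + (119.998).
Solving p(λ) = 0 yields eigenvalues ≈ -6, 4, 5. (A is shown rounded to 4 decimals, so these recover the underlying integer eigenvalues to within that precision.)
Verification: the trace of A = 3 equals the sum of eigenvalues 3, and det(A) ≈ -119.9980 matches the eigenvalue product -120.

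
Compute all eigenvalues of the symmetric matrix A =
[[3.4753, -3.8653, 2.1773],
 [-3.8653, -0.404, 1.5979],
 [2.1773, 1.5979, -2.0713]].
sigma(A) ≈ {-5, 0, 6}

A is real symmetric, so its spectrum consists of real eigenvalues. Expanding the characteristic polynomial of the displayed matrix gives
  det(λ I - A) = p(λ) = λ^3 + (-1)λ^2 + (-30)λ + (0).
Solving p(λ) = 0 yields eigenvalues ≈ -5, 0, 6. (A is shown rounded to 4 decimals, so these recover the underlying integer eigenvalues to within that precision.)
Verification: the trace of A = 1 equals the sum of eigenvalues 1, and det(A) ≈ 0.0007 matches the eigenvalue product 0.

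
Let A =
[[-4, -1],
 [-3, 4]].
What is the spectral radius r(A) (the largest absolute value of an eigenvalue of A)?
r(A) = sqrt(76)/2 ≈ 4.3589

The eigenvalues of A are the roots of its characteristic polynomial. With M = A (coefficients from the trace and determinant):
  p(λ) = det(λ I - M) = λ^2 - 19.
For λ^2 - 19 the discriminant is 76. It is nonnegative but not a perfect square, so the roots are real and irrational: λ = ± sqrt(76)/2 ≈ 4.3589, -4.3589.
Thus the eigenvalues (to 4 decimals) are 4.3589 (modulus 4.3589); -4.3589 (modulus 4.3589). The spectral radius is the largest modulus: r(A) = sqrt(76)/2 ≈ 4.3589. (Cross-check: r(A) ≤ ||A||_2 ≈ 5.4721; equality holds whenever A is normal, though it can also hold for some non-normal A.)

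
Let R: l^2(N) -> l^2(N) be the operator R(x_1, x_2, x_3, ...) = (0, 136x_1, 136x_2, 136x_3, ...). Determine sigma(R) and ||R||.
sigma(R) = closed disk {z in C : |z| ≤ 136}; ||R|| = 136

Note R = 136·U where U is the unit right shift (U x)_k = x_{k-1} (with x_0 := 0); so ||R|| = 136||U|| and sigma(R) = 136·sigma(U). ||R x||^2 = sum_{k≥1} |136x_k|^2 = 18496||x||^2, so ||R|| = 136 and sigma(R) ⊂ {|z| ≤ 136}. For any |lambda| < 136, the equation (R - lambda I) x = 0 forces x_1 = 0, then 136x_k = lambda x_{k+1} ⇒ x = 0, so R has no eigenvalues. But (R - lambda I) is not surjective for |lambda| < 136: solving (R - lambda I) x = e_1 would require x_n proportional to (lambda/136)^(-n), which is not in l^2. So every |lambda| < 136 lies in the residual spectrum. The boundary |lambda| = 136 is in the approximate point spectrum (the spectrum is closed). Hence sigma(R) is the closed disk of radius 136.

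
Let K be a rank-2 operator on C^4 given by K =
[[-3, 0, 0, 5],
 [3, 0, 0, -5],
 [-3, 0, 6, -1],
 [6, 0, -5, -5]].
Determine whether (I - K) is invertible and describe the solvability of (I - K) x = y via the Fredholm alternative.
(I - K) is invertible (det(I - K) = -65 ≠ 0), so for every y in C^4 the equation (I - K) x = y has a unique solution.

K has rank 2 and factors as K = U V^T = u1 v1^T + u2 v2^T with u1 = (3, -3, -3, -1), v1 = (0, 0, -1, 1), u2 = (-1, 1, -1, 2), v2 = (3, 0, -3, -2) (multiplying out reproduces the displayed K). The nonzero eigenvalues of U V^T coincide with those of the 2 x 2 matrix G = V^T U = [[v1·u1, v1·u2], [v2·u1, v2·u2]] = [[2, 3], [20, -4]], and by the Sylvester determinant identity det(I_4 - U V^T) = det(I_2 - V^T U) = det([[-1, -3], [-20, 5]]) = (-1)(5) - (-3)(-20) = -65. (Direct check: I - K =
[[4, 0, 0, -5],
 [-3, 1, 0, 5],
 [3, 0, -5, 1],
 [-6, 0, 5, 6]]
has determinant -65.) The finite-dimensional Fredholm alternative says: either (I - K) is invertible, or ker(I - K) ≠ {0} and then range(I - K) = ker((I - K)^*)^⊥, with dim ker(I - K) = dim ker((I - K)^*). Since det(I - K) ≠ 0, 1 is not an eigenvalue of K and ker(I - K) = {0}, so we are in the first case: for every y there is a unique x = (I - K)^(-1) y. (Explicitly, by the Woodbury identity, (I - U V^T)^(-1) = I + U (I_2 - G)^(-1) V^T.)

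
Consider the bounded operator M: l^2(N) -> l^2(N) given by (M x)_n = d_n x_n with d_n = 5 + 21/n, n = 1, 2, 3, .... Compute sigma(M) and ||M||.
sigma(M) = {5 + 21/n : n ≥ 1} ∪ {5}; ||M|| = 26

A bounded diagonal operator on l^2 with diagonal entries d_n has spectrum equal to the closure of {d_n : n ≥ 1}: every d_n is an eigenvalue (with eigenvector e_n), so {d_n} ⊂ sigma(M); the spectrum is closed, so its closure is too; and for lambda not in the closure, (M - lambda I) has bounded inverse (the diagonal entries 1/(d_n - lambda) are bounded). For our sequence d_n = 5 + 21/n, n = 1, 2, 3, ...:
  - {d_n} = {5 + 21/n : n ≥ 1}; the only limit point is 5
  - closure = {5 + 21/n : n ≥ 1} ∪ {5}
For the norm: a diagonal operator has ||M|| = sup_n |d_n|. Here d_n = 5 + 21/n is positive and decreasing, so sup_n |d_n| = d_1 = 5 + 21 = 26. So ||M|| = 26.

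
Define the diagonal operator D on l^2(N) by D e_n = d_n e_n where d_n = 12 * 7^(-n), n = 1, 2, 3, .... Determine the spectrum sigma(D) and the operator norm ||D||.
sigma(D) = {12 * 7^(-n) : n ≥ 1} ∪ {0}; ||D|| = 12/7

A bounded diagonal operator on l^2 with diagonal entries d_n has spectrum equal to the closure of {d_n : n ≥ 1}: every d_n is an eigenvalue (with eigenvector e_n), so {d_n} ⊂ sigma(D); the spectrum is closed, so its closure is too; and for lambda not in the closure, (D - lambda I) has bounded inverse (the diagonal entries 1/(d_n - lambda) are bounded). For our sequence d_n = 12 * 7^(-n), n = 1, 2, 3, ...:
  - {d_n} = {12 * 7^(-n) : n ≥ 1}; the only limit point is 0
  - closure = {12 * 7^(-n) : n ≥ 1} ∪ {0}
For the norm: a diagonal operator has ||D|| = sup_n |d_n|. Here d_n = 12 * 7^(-n) is positive and decreasing, so sup_n |d_n| = d_1 = 12/7. So ||D|| = 12/7.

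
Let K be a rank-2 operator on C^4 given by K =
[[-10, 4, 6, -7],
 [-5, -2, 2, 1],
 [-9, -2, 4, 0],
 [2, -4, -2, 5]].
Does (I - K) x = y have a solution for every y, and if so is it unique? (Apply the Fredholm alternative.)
(I - K) is invertible (det(I - K) = 32 ≠ 0), so for every y in C^4 the equation (I - K) x = y has a unique solution.

K has rank 2 and factors as K = U V^T = u1 v1^T + u2 v2^T with u1 = (3, 1, 2, -1), v1 = (-3, 2, 2, -3), u2 = (-1, -2, -3, -1), v2 = (1, 2, 0, -2) (multiplying out reproduces the displayed K). The nonzero eigenvalues of U V^T coincide with those of the 2 x 2 matrix G = V^T U = [[v1·u1, v1·u2], [v2·u1, v2·u2]] = [[0, -4], [7, -3]], and by the Sylvester determinant identity det(I_4 - U V^T) = det(I_2 - V^T U) = det([[1, 4], [-7, 4]]) = (1)(4) - (4)(-7) = 32. (Direct check: I - K =
[[11, -4, -6, 7],
 [5, 3, -2, -1],
 [9, 2, -3, 0],
 [-2, 4, 2, -4]]
has determinant 32.) The finite-dimensional Fredholm alternative says: either (I - K) is invertible, or ker(I - K) ≠ {0} and then range(I - K) = ker((I - K)^*)^⊥, with dim ker(I - K) = dim ker((I - K)^*). Since det(I - K) ≠ 0, 1 is not an eigenvalue of K and ker(I - K) = {0}, so we are in the first case: for every y there is a unique x = (I - K)^(-1) y. (Explicitly, by the Woodbury identity, (I - U V^T)^(-1) = I + U (I_2 - G)^(-1) V^T.)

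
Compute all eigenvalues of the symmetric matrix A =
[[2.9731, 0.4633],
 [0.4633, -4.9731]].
sigma(A) ≈ {-5, 3}

A is real symmetric, so its spectrum consists of real eigenvalues. Expanding the characteristic polynomial of the displayed matrix gives
  det(λ I - A) = p(λ) = λ^2 + (2)λ + (-15).
Solving p(λ) = 0 yields eigenvalues ≈ -5, 3. (A is shown rounded to 4 decimals, so these recover the underlying integer eigenvalues to within that precision.)
Verification: the trace of A = -2 equals the sum of eigenvalues -2, and det(A) ≈ -15.0002 matches the eigenvalue product -15.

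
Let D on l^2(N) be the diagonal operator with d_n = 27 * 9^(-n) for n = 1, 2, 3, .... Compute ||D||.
||D|| = 3 (attained at n = 1)

For D diagonal, ||D|| = sup_n |d_n|. The sequence d_n = 27 * 9^(-n) is positive and strictly decreasing (ratio 9^(-1) < 1), so the supremum is d_1 = 27/9 = 3. Hence ||D|| = 3.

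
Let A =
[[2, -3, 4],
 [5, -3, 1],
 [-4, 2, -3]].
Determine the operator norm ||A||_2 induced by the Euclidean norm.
||A||_2 ≈ 9.1207 (= sqrt(largest eigenvalue of A^T A))

||A||_2 = sigma_max(A) = sqrt(lambda_max(A^T A)). Form the symmetric matrix M = A^T A =
[[45, -29, 25],
 [-29, 22, -21],
 [25, -21, 26]].
Its characteristic polynomial (trace, sum of principal 2x2 minors, determinant of M give the coefficients) is
  p(λ) = det(λ I - M) = λ^3 - 93λ^2 + 825λ - 729.
No integer candidate from the rational root theorem (±divisors of 729) is a root, so the roots are irrational. The cubic discriminant is Δ = 2287594656 > 0, so there are three distinct real roots. p(0) = -729 and p(1) = 4 have opposite signs, so a root lies in (0, 1); Newton's method refines it to λ ≈ 0.9938. p(8) = 431 and p(9) = -108 have opposite signs, so a root lies in (8, 9); Newton's method refines it to λ ≈ 8.8182. p(83) = -1144 and p(84) = 5067 have opposite signs, so a root lies in (83, 84); Newton's method refines it to λ ≈ 83.1881. Check (Vieta): the three roots sum to 93, matching tr M = 93.
So the eigenvalues of A^T A are ≈ 0.9938, 8.8182, 83.1881 (all ≥ 0, as they must be for A^T A). The largest is λ_max ≈ 83.1881, hence ||A||_2 = sqrt(λ_max) ≈ 9.1207.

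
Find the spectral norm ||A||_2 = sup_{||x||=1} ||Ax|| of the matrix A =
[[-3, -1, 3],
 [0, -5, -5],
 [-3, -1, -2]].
||A||_2 ≈ 7.5613 (= sqrt(largest eigenvalue of A^T A))

||A||_2 = sigma_max(A) = sqrt(lambda_max(A^T A)). Form the symmetric matrix M = A^T A =
[[18, 6, -3],
 [6, 27, 24],
 [-3, 24, 38]].
Its characteristic polynomial (trace, sum of principal 2x2 minors, determinant of M give the coefficients) is
  p(λ) = det(λ I - M) = λ^3 - 83λ^2 + 1575λ - 5625.
No integer candidate from the rational root theorem (±divisors of 5625) is a root, so the roots are irrational. The cubic discriminant is Δ = 977490000 > 0, so there are three distinct real roots. p(4) = -589 and p(5) = 300 have opposite signs, so a root lies in (4, 5); Newton's method refines it to λ ≈ 4.6447. p(21) = 108 and p(22) = -499 have opposite signs, so a root lies in (21, 22); Newton's method refines it to λ ≈ 21.1826. p(57) = -324 and p(58) = 1625 have opposite signs, so a root lies in (57, 58); Newton's method refines it to λ ≈ 57.1728. Check (Vieta): the three roots sum to 83, matching tr M = 83.
So the eigenvalues of A^T A are ≈ 4.6447, 21.1826, 57.1728 (all ≥ 0, as they must be for A^T A). The largest is λ_max ≈ 57.1728, hence ||A||_2 = sqrt(λ_max) ≈ 7.5613.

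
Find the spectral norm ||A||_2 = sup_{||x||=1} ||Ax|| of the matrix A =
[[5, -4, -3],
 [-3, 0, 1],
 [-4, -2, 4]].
||A||_2 ≈ 8.755 (= sqrt(largest eigenvalue of A^T A))

||A||_2 = sigma_max(A) = sqrt(lambda_max(A^T A)). Form the symmetric matrix M = A^T A =
[[50, -12, -34],
 [-12, 20, 4],
 [-34, 4, 26]].
Its characteristic polynomial (trace, sum of principal 2x2 minors, determinant of M give the coefficients) is
  p(λ) = det(λ I - M) = λ^3 - 96λ^2 + 1504λ - 1600.
No integer candidate from the rational root theorem (±divisors of 1600) is a root, so the roots are irrational. The cubic discriminant is Δ = 5665280000 > 0, so there are three distinct real roots. p(1) = -191 and p(2) = 1032 have opposite signs, so a root lies in (1, 2); Newton's method refines it to λ ≈ 1.1468. p(18) = 200 and p(19) = -821 have opposite signs, so a root lies in (18, 19); Newton's method refines it to λ ≈ 18.2023. p(76) = -2816 and p(77) = 1557 have opposite signs, so a root lies in (76, 77); Newton's method refines it to λ ≈ 76.6509. Check (Vieta): the three roots sum to 96, matching tr M = 96.
So the eigenvalues of A^T A are ≈ 1.1468, 18.2023, 76.6509 (all ≥ 0, as they must be for A^T A). The largest is λ_max ≈ 76.6509, hence ||A||_2 = sqrt(λ_max) ≈ 8.755.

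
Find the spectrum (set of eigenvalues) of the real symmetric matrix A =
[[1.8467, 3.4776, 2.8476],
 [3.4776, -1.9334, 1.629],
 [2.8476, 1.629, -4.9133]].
sigma(A) ≈ {-6, -4, 5}

A is real symmetric, so its spectrum consists of real eigenvalues. Expanding the characteristic polynomial of the displayed matrix gives
  det(λ I - A) = p(λ) = λ^3 + (5)λ^2 + (-26)λ + (-120.003).
Solving p(λ) = 0 yields eigenvalues ≈ -6, -4, 5. (A is shown rounded to 4 decimals, so these recover the underlying integer eigenvalues to within that precision.)
Verification: the trace of A = -5 equals the sum of eigenvalues -5, and det(A) ≈ 120.0030 matches the eigenvalue product 120.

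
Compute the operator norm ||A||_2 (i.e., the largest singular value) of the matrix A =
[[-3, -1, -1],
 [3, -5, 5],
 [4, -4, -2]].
||A||_2 ≈ 8.6124 (= sqrt(largest eigenvalue of A^T A))

||A||_2 = sigma_max(A) = sqrt(lambda_max(A^T A)). Form the symmetric matrix M = A^T A =
[[34, -28, 10],
 [-28, 42, -16],
 [10, -16, 30]].
Its characteristic polynomial (trace, sum of principal 2x2 minors, determinant of M give the coefficients) is
  p(λ) = det(λ I - M) = λ^3 - 106λ^2 + 2568λ - 15376.
No integer candidate from the rational root theorem (±divisors of 15376) is a root, so the roots are irrational. The cubic discriminant is Δ = 2060056064 > 0, so there are three distinct real roots. p(9) = -121 and p(10) = 704 have opposite signs, so a root lies in (9, 10); Newton's method refines it to λ ≈ 9.1356. p(22) = 464 and p(23) = -219 have opposite signs, so a root lies in (22, 23); Newton's method refines it to λ ≈ 22.6913. p(74) = -576 and p(75) = 2849 have opposite signs, so a root lies in (74, 75); Newton's method refines it to λ ≈ 74.1731. Check (Vieta): the three roots sum to 106, matching tr M = 106.
So the eigenvalues of A^T A are ≈ 9.1356, 22.6913, 74.1731 (all ≥ 0, as they must be for A^T A). The largest is λ_max ≈ 74.1731, hence ||A||_2 = sqrt(λ_max) ≈ 8.6124.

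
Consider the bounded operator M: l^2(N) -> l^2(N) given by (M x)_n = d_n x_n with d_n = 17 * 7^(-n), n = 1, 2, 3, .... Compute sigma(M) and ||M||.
sigma(M) = {17 * 7^(-n) : n ≥ 1} ∪ {0}; ||M|| = 17/7

A bounded diagonal operator on l^2 with diagonal entries d_n has spectrum equal to the closure of {d_n : n ≥ 1}: every d_n is an eigenvalue (with eigenvector e_n), so {d_n} ⊂ sigma(M); the spectrum is closed, so its closure is too; and for lambda not in the closure, (M - lambda I) has bounded inverse (the diagonal entries 1/(d_n - lambda) are bounded). For our sequence d_n = 17 * 7^(-n), n = 1, 2, 3, ...:
  - {d_n} = {17 * 7^(-n) : n ≥ 1}; the only limit point is 0
  - closure = {17 * 7^(-n) : n ≥ 1} ∪ {0}
For the norm: a diagonal operator has ||M|| = sup_n |d_n|. Here d_n = 17 * 7^(-n) is positive and decreasing, so sup_n |d_n| = d_1 = 17/7. So ||M|| = 17/7.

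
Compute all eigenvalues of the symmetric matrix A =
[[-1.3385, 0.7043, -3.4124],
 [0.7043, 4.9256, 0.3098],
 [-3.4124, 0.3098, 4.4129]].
sigma(A) ≈ {-3, 5, 6}

A is real symmetric, so its spectrum consists of real eigenvalues. Expanding the characteristic polynomial of the displayed matrix gives
  det(λ I - A) = p(λ) = λ^3 + (-8)λ^2 + (-3)λ + (90).
Solving p(λ) = 0 yields eigenvalues ≈ -3, 5, 6. (A is shown rounded to 4 decimals, so these recover the underlying integer eigenvalues to within that precision.)
Verification: the trace of A = 8 equals the sum of eigenvalues 8, and det(A) ≈ -89.9995 matches the eigenvalue product -90.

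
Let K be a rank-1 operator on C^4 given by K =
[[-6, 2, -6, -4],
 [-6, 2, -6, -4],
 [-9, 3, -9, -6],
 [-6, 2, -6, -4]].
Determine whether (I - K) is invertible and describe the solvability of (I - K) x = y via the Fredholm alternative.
(I - K) is invertible (det(I - K) = 18 ≠ 0), so for every y in C^4 the equation (I - K) x = y has a unique solution.

K has rank 1, so it is an outer product K = u v^T: every row of K is a multiple of one row vector. Reading off the entries, u = (-2, -2, -3, -2) and v = (3, -1, 3, 2) (row i of K equals u_i·v^T). A rank-one matrix u v^T satisfies K u = u (v·u) and kills the (3)-dimensional subspace v^⊥, so its characteristic polynomial is lambda^3 (lambda - v·u) with v·u = tr K = -17. Hence the eigenvalues of I - K are 1 (multiplicity 3) and 1 - (-17) = 18, so det(I - K) = 18. (Direct check: I - K =
[[7, -2, 6, 4],
 [6, -1, 6, 4],
 [9, -3, 10, 6],
 [6, -2, 6, 5]]
has determinant 18.) The finite-dimensional Fredholm alternative says: either (I - K) is invertible, or ker(I - K) ≠ {0} and then range(I - K) = ker((I - K)^*)^⊥, with dim ker(I - K) = dim ker((I - K)^*). Since det(I - K) ≠ 0, 1 is not an eigenvalue of K and ker(I - K) = {0}, so we are in the first case: for every y there is a unique x = (I - K)^(-1) y. Explicitly, by the Sherman–Morrison formula, (I - u v^T)^(-1) = I + u v^T/(1 - v·u), i.e. (I - K)^(-1) = I + K/(18).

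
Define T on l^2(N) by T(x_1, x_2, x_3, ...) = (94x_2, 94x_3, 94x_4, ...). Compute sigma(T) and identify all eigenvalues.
sigma(T) = closed disk {z in C : |z| ≤ 94}; sigma_p(T) = open disk {z in C : |z| < 94}

Note T = 94·V where V is the unit left shift (V x)_k = x_{k+1}; so sigma(T) = 94·sigma(V) and ||T|| = 94||V||. ||T x||^2 = 8836sum_{k≥2} |x_k|^2 ≤ 8836||x||^2, with equality on {x : x_1 = 0}, so ||T|| = 94. For any lambda with |lambda| < 94, set r = lambda/94 (|r| < 1); the vector x = (1, r, r^2, ...) is in l^2 and satisfies T x = 94(r, r^2, ...) = lambda x, so lambda is an eigenvalue. On the boundary |lambda| = 94 the geometric series diverges, so no l^2 eigenvector exists, but these lambda lie in the approximate point spectrum. Hence sigma(T) is the closed disk of radius 94 and sigma_p(T) is the open disk.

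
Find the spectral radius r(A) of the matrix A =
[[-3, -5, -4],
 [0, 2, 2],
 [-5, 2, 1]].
r(A) ≈ 5.8098

The eigenvalues of A are the roots of its characteristic polynomial. With M = A (coefficients from the trace, the sum of principal 2x2 minors, and det A):
  p(λ) = det(λ I - M) = λ^3 - 31λ - 16.
No integer candidate from the rational root theorem (±divisors of 16) is a root, so the roots are irrational. The cubic discriminant is Δ = 112252 > 0, so there are three distinct real roots. p(-6) = -46 and p(-5) = 14 have opposite signs, so a root lies in (-6, -5); Newton's method refines it to λ ≈ -5.2891. p(-1) = 14 and p(0) = -16 have opposite signs, so a root lies in (-1, 0); Newton's method refines it to λ ≈ -0.5207. p(5) = -46 and p(6) = 14 have opposite signs, so a root lies in (5, 6); Newton's method refines it to λ ≈ 5.8098. Check (Vieta): the three roots sum to 0, matching tr M = 0.
Thus the eigenvalues (to 4 decimals) are -5.2891 (modulus 5.2891); -0.5207 (modulus 0.5207); 5.8098 (modulus 5.8098). The spectral radius is the largest modulus: r(A) ≈ 5.8098. (Cross-check: r(A) ≤ ||A||_2 ≈ 7.5305; equality holds whenever A is normal, though it can also hold for some non-normal A.)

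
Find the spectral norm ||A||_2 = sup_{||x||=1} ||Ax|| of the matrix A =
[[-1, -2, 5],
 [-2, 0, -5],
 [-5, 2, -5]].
||A||_2 ≈ 9.7612 (= sqrt(largest eigenvalue of A^T A))

||A||_2 = sigma_max(A) = sqrt(lambda_max(A^T A)). Form the symmetric matrix M = A^T A =
[[30, -8, 30],
 [-8, 8, -20],
 [30, -20, 75]].
Its characteristic polynomial (trace, sum of principal 2x2 minors, determinant of M give the coefficients) is
  p(λ) = det(λ I - M) = λ^3 - 113λ^2 + 1726λ - 3600.
No integer candidate from the rational root theorem (±divisors of 3600) is a root, so the roots are irrational. The cubic discriminant is Δ = 8983106340 > 0, so there are three distinct real roots. p(2) = -592 and p(3) = 588 have opposite signs, so a root lies in (2, 3); Newton's method refines it to λ ≈ 2.4794. p(15) = 240 and p(16) = -816 have opposite signs, so a root lies in (15, 16); Newton's method refines it to λ ≈ 15.2388. p(95) = -2080 and p(96) = 5424 have opposite signs, so a root lies in (95, 96); Newton's method refines it to λ ≈ 95.2819. Check (Vieta): the three roots sum to 113, matching tr M = 113.
So the eigenvalues of A^T A are ≈ 2.4794, 15.2388, 95.2819 (all ≥ 0, as they must be for A^T A). The largest is λ_max ≈ 95.2819, hence ||A||_2 = sqrt(λ_max) ≈ 9.7612.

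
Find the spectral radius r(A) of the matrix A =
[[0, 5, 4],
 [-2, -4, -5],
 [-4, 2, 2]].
r(A) ≈ 5.6616

The eigenvalues of A are the roots of its characteristic polynomial. With M = A (coefficients from the trace, the sum of principal 2x2 minors, and det A):
  p(λ) = det(λ I - M) = λ^3 + 2λ^2 + 28λ - 40.
No integer candidate from the rational root theorem (±divisors of 40) is a root, so the roots are irrational. The cubic discriminant is Δ = -166912 < 0, so there is one real root and a complex-conjugate pair. p(1) = -9 and p(2) = 32 have opposite signs, so a root lies in (1, 2); Newton's method refines it to λ ≈ 1.2479. Dividing out (λ - (1.2479)) leaves approximately λ^2 + 3.2479λ + 32.0532. For λ^2 + 3.2479λ + 32.0532 the discriminant is -117.6637. It is negative, so the remaining roots are the complex-conjugate pair λ ≈ -1.624 ± 5.4236i. Their product equals the constant term, so |λ|^2 ≈ 32.0532 and |λ| ≈ 5.6616.
Thus the eigenvalues (to 4 decimals) are 1.2479 (modulus 1.2479); -1.624 ± 5.4236i (modulus 5.6616). The spectral radius is the largest modulus: r(A) ≈ 5.6616. (Cross-check: r(A) ≤ ||A||_2 ≈ 9.4355; equality holds whenever A is normal, though it can also hold for some non-normal A.)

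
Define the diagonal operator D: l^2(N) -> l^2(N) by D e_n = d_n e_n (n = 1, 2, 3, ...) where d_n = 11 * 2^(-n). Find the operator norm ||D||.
||D|| = 11/2 (attained at n = 1)

For D diagonal, ||D|| = sup_n |d_n|. The sequence d_n = 11 * 2^(-n) is positive and strictly decreasing (ratio 2^(-1) < 1), so the supremum is d_1 = 11/2. Hence ||D|| = 11/2.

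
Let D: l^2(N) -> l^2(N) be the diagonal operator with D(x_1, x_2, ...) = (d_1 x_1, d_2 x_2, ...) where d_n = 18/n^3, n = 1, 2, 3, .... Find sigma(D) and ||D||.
sigma(D) = {18/n^3 : n ≥ 1} ∪ {0}; ||D|| = 18

A bounded diagonal operator on l^2 with diagonal entries d_n has spectrum equal to the closure of {d_n : n ≥ 1}: every d_n is an eigenvalue (with eigenvector e_n), so {d_n} ⊂ sigma(D); the spectrum is closed, so its closure is too; and for lambda not in the closure, (D - lambda I) has bounded inverse (the diagonal entries 1/(d_n - lambda) are bounded). For our sequence d_n = 18/n^3, n = 1, 2, 3, ...:
  - {d_n} = {18/n^3 : n ≥ 1}; the only limit point is 0
  - closure = {18/n^3 : n ≥ 1} ∪ {0}
For the norm: a diagonal operator has ||D|| = sup_n |d_n|. Here d_n = 18/n^3 is positive and decreasing, so sup_n |d_n| = d_1 = 18. So ||D|| = 18.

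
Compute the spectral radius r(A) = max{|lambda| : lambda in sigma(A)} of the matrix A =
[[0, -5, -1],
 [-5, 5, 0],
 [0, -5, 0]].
r(A) ≈ 7.7956

The eigenvalues of A are the roots of its characteristic polynomial. With M = A (coefficients from the trace, the sum of principal 2x2 minors, and det A):
  p(λ) = det(λ I - M) = λ^3 - 5λ^2 - 25λ + 25.
No integer candidate from the rational root theorem (±divisors of 25) is a root, so the roots are irrational. The cubic discriminant is Δ = 130000 > 0, so there are three distinct real roots. p(-4) = -19 and p(-3) = 28 have opposite signs, so a root lies in (-4, -3); Newton's method refines it to λ ≈ -3.6695. p(0) = 25 and p(1) = -4 have opposite signs, so a root lies in (0, 1); Newton's method refines it to λ ≈ 0.8739. p(7) = -52 and p(8) = 17 have opposite signs, so a root lies in (7, 8); Newton's method refines it to λ ≈ 7.7956. Check (Vieta): the three roots sum to 5, matching tr M = 5.
Thus the eigenvalues (to 4 decimals) are -3.6695 (modulus 3.6695); 0.8739 (modulus 0.8739); 7.7956 (modulus 7.7956). The spectral radius is the largest modulus: r(A) ≈ 7.7956. (Cross-check: r(A) ≤ ||A||_2 ≈ 9.2524; equality holds whenever A is normal, though it can also hold for some non-normal A.)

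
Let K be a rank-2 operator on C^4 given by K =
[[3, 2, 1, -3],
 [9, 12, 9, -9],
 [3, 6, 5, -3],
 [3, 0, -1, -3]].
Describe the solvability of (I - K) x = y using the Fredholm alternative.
(I - K) is invertible (det(I - K) = -34 ≠ 0), so for every y in C^4 the equation (I - K) x = y has a unique solution.

K has rank 2 and factors as K = U V^T = u1 v1^T + u2 v2^T with u1 = (-1, -3, -1, -1), v1 = (-3, -2, -1, 3), u2 = (0, -3, -2, 1), v2 = (0, -2, -2, 0) (multiplying out reproduces the displayed K). The nonzero eigenvalues of U V^T coincide with those of the 2 x 2 matrix G = V^T U = [[v1·u1, v1·u2], [v2·u1, v2·u2]] = [[7, 11], [8, 10]], and by the Sylvester determinant identity det(I_4 - U V^T) = det(I_2 - V^T U) = det([[-6, -11], [-8, -9]]) = (-6)(-9) - (-11)(-8) = -34. (Direct check: I - K =
[[-2, -2, -1, 3],
 [-9, -11, -9, 9],
 [-3, -6, -4, 3],
 [-3, 0, 1, 4]]
has determinant -34.) The finite-dimensional Fredholm alternative says: either (I - K) is invertible, or ker(I - K) ≠ {0} and then range(I - K) = ker((I - K)^*)^⊥, with dim ker(I - K) = dim ker((I - K)^*). Since det(I - K) ≠ 0, 1 is not an eigenvalue of K and ker(I - K) = {0}, so we are in the first case: for every y there is a unique x = (I - K)^(-1) y. (Explicitly, by the Woodbury identity, (I - U V^T)^(-1) = I + U (I_2 - G)^(-1) V^T.)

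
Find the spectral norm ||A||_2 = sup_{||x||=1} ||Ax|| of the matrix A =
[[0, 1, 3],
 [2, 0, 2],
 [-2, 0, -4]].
||A||_2 ≈ 5.8879 (= sqrt(largest eigenvalue of A^T A))

||A||_2 = sigma_max(A) = sqrt(lambda_max(A^T A)). Form the symmetric matrix M = A^T A =
[[8, 0, 12],
 [0, 1, 3],
 [12, 3, 29]].
Its characteristic polynomial (trace, sum of principal 2x2 minors, determinant of M give the coefficients) is
  p(λ) = det(λ I - M) = λ^3 - 38λ^2 + 116λ - 16.
No integer candidate from the rational root theorem (±divisors of 16) is a root, so the roots are irrational. The cubic discriminant is Δ = 10937664 > 0, so there are three distinct real roots. p(0) = -16 and p(1) = 63 have opposite signs, so a root lies in (0, 1); Newton's method refines it to λ ≈ 0.1448. p(3) = 17 and p(4) = -96 have opposite signs, so a root lies in (3, 4); Newton's method refines it to λ ≈ 3.188. p(34) = -696 and p(35) = 369 have opposite signs, so a root lies in (34, 35); Newton's method refines it to λ ≈ 34.6672. Check (Vieta): the three roots sum to 38, matching tr M = 38.
So the eigenvalues of A^T A are ≈ 0.1448, 3.188, 34.6672 (all ≥ 0, as they must be for A^T A). The largest is λ_max ≈ 34.6672, hence ||A||_2 = sqrt(λ_max) ≈ 5.8879.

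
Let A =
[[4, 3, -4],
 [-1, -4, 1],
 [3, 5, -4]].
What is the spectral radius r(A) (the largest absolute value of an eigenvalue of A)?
r(A) ≈ 4.6883

The eigenvalues of A are the roots of its characteristic polynomial. With M = A (coefficients from the trace, the sum of principal 2x2 minors, and det A):
  p(λ) = det(λ I - M) = λ^3 + 4λ^2 - 6λ - 13.
No integer candidate from the rational root theorem (±divisors of 13) is a root, so the roots are irrational. The cubic discriminant is Δ = 5821 > 0, so there are three distinct real roots. p(-5) = -8 and p(-4) = 11 have opposite signs, so a root lies in (-5, -4); Newton's method refines it to λ ≈ -4.6883. p(-2) = 7 and p(-1) = -4 have opposite signs, so a root lies in (-2, -1); Newton's method refines it to λ ≈ -1.3562. p(2) = -1 and p(3) = 32 have opposite signs, so a root lies in (2, 3); Newton's method refines it to λ ≈ 2.0445. Check (Vieta): the three roots sum to -4, matching tr M = -4.
Thus the eigenvalues (to 4 decimals) are -4.6883 (modulus 4.6883); -1.3562 (modulus 1.3562); 2.0445 (modulus 2.0445). The spectral radius is the largest modulus: r(A) ≈ 4.6883. (Cross-check: r(A) ≤ ||A||_2 ≈ 10.1025; equality holds whenever A is normal, though it can also hold for some non-normal A.)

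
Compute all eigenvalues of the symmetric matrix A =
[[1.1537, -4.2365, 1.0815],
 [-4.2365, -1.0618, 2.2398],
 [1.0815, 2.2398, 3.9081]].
sigma(A) ≈ {-5, 4, 5}

A is real symmetric, so its spectrum consists of real eigenvalues. Expanding the characteristic polynomial of the displayed matrix gives
  det(λ I - A) = p(λ) = λ^3 + (-4)λ^2 + (-25)λ + (100).
Solving p(λ) = 0 yields eigenvalues ≈ -5, 4, 5. (A is shown rounded to 4 decimals, so these recover the underlying integer eigenvalues to within that precision.)
Verification: the trace of A = 4 equals the sum of eigenvalues 4, and det(A) ≈ -100.0001 matches the eigenvalue product -100.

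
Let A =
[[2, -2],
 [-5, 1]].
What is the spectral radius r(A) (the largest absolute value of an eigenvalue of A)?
r(A) = (3 + sqrt(41))/2 ≈ 4.7016

The eigenvalues of A are the roots of its characteristic polynomial. With M = A (coefficients from the trace and determinant):
  p(λ) = det(λ I - M) = λ^2 - 3λ - 8.
For λ^2 - 3λ - 8 the discriminant is 41. It is nonnegative but not a perfect square, so the roots are real and irrational: λ = (3 ± sqrt(41))/2 ≈ 4.7016, -1.7016.
Thus the eigenvalues (to 4 decimals) are 4.7016 (modulus 4.7016); -1.7016 (modulus 1.7016). The spectral radius is the largest modulus: r(A) = (3 + sqrt(41))/2 ≈ 4.7016. (Cross-check: r(A) ≤ ||A||_2 ≈ 5.6569; equality holds whenever A is normal, though it can also hold for some non-normal A.)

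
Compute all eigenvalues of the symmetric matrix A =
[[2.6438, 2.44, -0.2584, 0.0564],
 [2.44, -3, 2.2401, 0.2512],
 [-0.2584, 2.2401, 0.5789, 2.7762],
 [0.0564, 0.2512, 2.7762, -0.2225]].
sigma(A) ≈ {-5, -2, 3, 4}

A is real symmetric, so its spectrum consists of real eigenvalues. Expanding the characteristic polynomial of the displayed matrix gives
  det(λ I - A) = p(λ) = λ^4 + (0)λ^3 + (-27)λ^2 + (13.9988)λ + (120).
Solving p(λ) = 0 yields eigenvalues ≈ -5, -2, 3, 4. (A is shown rounded to 4 decimals, so these recover the underlying integer eigenvalues to within that precision.)
Verification: the trace of A = 0 equals the sum of eigenvalues 0, and det(A) ≈ 120.0004 matches the eigenvalue product 120.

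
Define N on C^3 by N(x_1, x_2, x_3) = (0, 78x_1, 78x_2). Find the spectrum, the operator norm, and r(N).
sigma(N) = {0}; ||N|| = 78; r(N) = 0. (N is nilpotent with N^3 = 0.)

On C^3, N is a strictly lower-triangular matrix with 78 on the subdiagonal and zeros elsewhere, so its characteristic polynomial is lambda^3 and every eigenvalue is 0: sigma(N) = {0}. For the operator norm, N e_i = 78e_{i+1} for i = 1, ..., 2 and N e_3 = 0, so the singular values of N are 78 (with multiplicity 2) and 0; hence ||N|| = 78. The spectral radius r(N) = max|lambda| = 0. Note ||N|| > r(N) — characteristic of non-normal nilpotent operators. Indeed N^3 = 0.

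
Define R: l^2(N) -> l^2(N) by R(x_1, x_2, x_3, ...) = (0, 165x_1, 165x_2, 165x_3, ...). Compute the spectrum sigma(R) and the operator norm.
sigma(R) = closed disk {z in C : |z| ≤ 165}; ||R|| = 165

Note R = 165·U where U is the unit right shift (U x)_k = x_{k-1} (with x_0 := 0); so ||R|| = 165||U|| and sigma(R) = 165·sigma(U). ||R x||^2 = sum_{k≥1} |165x_k|^2 = 27225||x||^2, so ||R|| = 165 and sigma(R) ⊂ {|z| ≤ 165}. For any |lambda| < 165, the equation (R - lambda I) x = 0 forces x_1 = 0, then 165x_k = lambda x_{k+1} ⇒ x = 0, so R has no eigenvalues. But (R - lambda I) is not surjective for |lambda| < 165: solving (R - lambda I) x = e_1 would require x_n proportional to (lambda/165)^(-n), which is not in l^2. So every |lambda| < 165 lies in the residual spectrum. The boundary |lambda| = 165 is in the approximate point spectrum (the spectrum is closed). Hence sigma(R) is the closed disk of radius 165.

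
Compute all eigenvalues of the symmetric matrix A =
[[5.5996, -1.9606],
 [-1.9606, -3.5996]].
sigma(A) ≈ {-4, 6}

A is real symmetric, so its spectrum consists of real eigenvalues. Expanding the characteristic polynomial of the displayed matrix gives
  det(λ I - A) = p(λ) = λ^2 + (-2)λ + (-24).
Solving p(λ) = 0 yields eigenvalues ≈ -4, 6. (A is shown rounded to 4 decimals, so these recover the underlying integer eigenvalues to within that precision.)
Verification: the trace of A = 2 equals the sum of eigenvalues 2, and det(A) ≈ -24.0003 matches the eigenvalue product -24.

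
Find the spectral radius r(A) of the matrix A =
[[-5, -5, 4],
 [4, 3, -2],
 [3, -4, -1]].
r(A) ≈ 6.083

The eigenvalues of A are the roots of its characteristic polynomial. With M = A (coefficients from the trace, the sum of principal 2x2 minors, and det A):
  p(λ) = det(λ I - M) = λ^3 + 3λ^2 - 13λ + 35.
No integer candidate from the rational root theorem (±divisors of 35) is a root, so the roots are irrational. The cubic discriminant is Δ = -51116 < 0, so there is one real root and a complex-conjugate pair. p(-7) = -70 and p(-6) = 5 have opposite signs, so a root lies in (-7, -6); Newton's method refines it to λ ≈ -6.083. Dividing out (λ - (-6.083)) leaves approximately λ^2 - 3.083λ + 5.7538. For λ^2 - 3.083λ + 5.7538 the discriminant is -13.5102. It is negative, so the remaining roots are the complex-conjugate pair λ ≈ 1.5415 ± 1.8378i. Their product equals the constant term, so |λ|^2 ≈ 5.7538 and |λ| ≈ 2.3987.
Thus the eigenvalues (to 4 decimals) are -6.083 (modulus 6.083); 1.5415 ± 1.8378i (modulus 2.3987). The spectral radius is the largest modulus: r(A) ≈ 6.083. (Cross-check: r(A) ≤ ||A||_2 ≈ 9.7114; equality holds whenever A is normal, though it can also hold for some non-normal A.)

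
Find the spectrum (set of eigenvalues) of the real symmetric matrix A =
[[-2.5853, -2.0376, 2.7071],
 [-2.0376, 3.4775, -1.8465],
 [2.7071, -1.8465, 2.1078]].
sigma(A) ≈ {-4, 1, 6}

A is real symmetric, so its spectrum consists of real eigenvalues. Expanding the characteristic polynomial of the displayed matrix gives
  det(λ I - A) = p(λ) = λ^3 + (-3)λ^2 + (-22)λ + (24).
Solving p(λ) = 0 yields eigenvalues ≈ -4, 1, 6. (A is shown rounded to 4 decimals, so these recover the underlying integer eigenvalues to within that precision.)
Verification: the trace of A = 3 equals the sum of eigenvalues 3, and det(A) ≈ -24.0003 matches the eigenvalue product -24.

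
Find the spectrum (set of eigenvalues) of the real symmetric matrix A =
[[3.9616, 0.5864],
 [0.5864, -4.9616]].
sigma(A) ≈ {-5, 4}

A is real symmetric, so its spectrum consists of real eigenvalues. Expanding the characteristic polynomial of the displayed matrix gives
  det(λ I - A) = p(λ) = λ^2 + (1)λ + (-20).
Solving p(λ) = 0 yields eigenvalues ≈ -5, 4. (A is shown rounded to 4 decimals, so these recover the underlying integer eigenvalues to within that precision.)
Verification: the trace of A = -1 equals the sum of eigenvalues -1, and det(A) ≈ -19.9997 matches the eigenvalue product -20.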